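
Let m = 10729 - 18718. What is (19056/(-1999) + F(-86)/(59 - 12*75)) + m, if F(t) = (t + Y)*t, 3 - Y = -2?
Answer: -13460730381/1681159 ≈ -8006.8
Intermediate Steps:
Y = 5 (Y = 3 - 1*(-2) = 3 + 2 = 5)
m = -7989
F(t) = t*(5 + t) (F(t) = (t + 5)*t = (5 + t)*t = t*(5 + t))
(19056/(-1999) + F(-86)/(59 - 12*75)) + m = (19056/(-1999) + (-86*(5 - 86))/(59 - 12*75)) - 7989 = (19056*(-1/1999) + (-86*(-81))/(59 - 900)) - 7989 = (-19056/1999 + 6966/(-841)) - 7989 = (-19056/1999 + 6966*(-1/841)) - 7989 = (-19056/1999 - 6966/841) - 7989 = -29951130/1681159 - 7989 = -13460730381/1681159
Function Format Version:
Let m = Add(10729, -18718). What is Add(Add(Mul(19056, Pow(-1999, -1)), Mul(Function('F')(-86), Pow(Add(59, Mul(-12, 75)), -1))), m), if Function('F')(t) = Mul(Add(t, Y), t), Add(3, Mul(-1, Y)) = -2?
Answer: Rational(-13460730381, 1681159) ≈ -8006.8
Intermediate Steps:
Y = 5 (Y = Add(3, Mul(-1, -2)) = Add(3, 2) = 5)
m = -7989
Function('F')(t) = Mul(t, Add(5, t)) (Function('F')(t) = Mul(Add(t, 5), t) = Mul(Add(5, t), t) = Mul(t, Add(5, t)))
Add(Add(Mul(19056, Pow(-1999, -1)), Mul(Function('F')(-86), Pow(Add(59, Mul(-12, 75)), -1))), m) = Add(Add(Mul(19056, Pow(-1999, -1)), Mul(Mul(-86, Add(5, -86)), Pow(Add(59, Mul(-12, 75)), -1))), -7989) = Add(Add(Mul(19056, Rational(-1, 1999)), Mul(Mul(-86, -81), Pow(Add(59, -900), -1))), -7989) = Add(Add(Rational(-19056, 1999), Mul(6966, Pow(-841, -1))), -7989) = Add(Add(Rational(-19056, 1999), Mul(6966, Rational(-1, 841))), -7989) = Add(Add(Rational(-19056, 1999), Rational(-6966, 841)), -7989) = Add(Rational(-29951130, 1681159), -7989) = Rational(-13460730381, 1681159)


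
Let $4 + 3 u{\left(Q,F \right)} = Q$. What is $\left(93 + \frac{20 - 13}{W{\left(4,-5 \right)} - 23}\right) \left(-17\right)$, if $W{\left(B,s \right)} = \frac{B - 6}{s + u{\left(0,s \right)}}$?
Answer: $- \frac{679150}{431} \approx -1575.8$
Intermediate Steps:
$u{\left(Q,F \right)} = - \frac{4}{3} + \frac{Q}{3}$
$W{\left(B,s \right)} = \frac{-6 + B}{- \frac{4}{3} + s}$ ($W{\left(B,s \right)} = \frac{B - 6}{s + \left(- \frac{4}{3} + \frac{1}{3} \cdot 0\right)} = \frac{B - 6}{s + \left(- \frac{4}{3} + 0\right)} = \frac{-6 + B}{s - \frac{4}{3}} = \frac{-6 + B}{- \frac{4}{3} + s}$)
$\left(93 + \frac{20 - 13}{W{\left(4,-5 \right)} - 23}\right) \left(-17\right) = \left(93 + \frac{20 - 13}{\frac{3 \left(-6 + 4\right)}{-4 + 3 \left(-5\right)} - 23}\right) \left(-17\right) = \left(93 + \frac{7}{3 \frac{1}{-4 - 15} \left(-2\right) - 23}\right) \left(-17\right) = \left(93 + \frac{7}{3 \frac{1}{-19} \left(-2\right) - 23}\right) \left(-17\right) = \left(93 + \frac{7}{3 \left(- \frac{1}{19}\right) \left(-2\right) - 23}\right) \left(-17\right) = \left(93 + \frac{7}{\frac{6}{19} - 23}\right) \left(-17\right) = \left(93 + \frac{7}{- \frac{431}{19}}\right) \left(-17\right) = \left(93 + 7 \left(- \frac{19}{431}\right)\right) \left(-17\right) = \left(93 - \frac{133}{431}\right) \left(-17\right) = \frac{39950}{431} \left(-17\right) = - \frac{679150}{431}$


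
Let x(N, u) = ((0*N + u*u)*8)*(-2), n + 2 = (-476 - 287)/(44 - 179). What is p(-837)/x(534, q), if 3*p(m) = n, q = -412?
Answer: -493/1099941120 ≈ -4.4821e-7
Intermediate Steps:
n = 493/135 (n = -2 + (-476 - 287)/(44 - 179) = -2 - 763/(-135) = -2 - 763*(-1/135) = -2 + 763/135 = 493/135 ≈ 3.6519)
p(m) = 493/405 (p(m) = (⅓)*(493/135) = 493/405)
x(N, u) = -16*u² (x(N, u) = ((0 + u²)*8)*(-2) = (u²*8)*(-2) = (8*u²)*(-2) = -16*u²)
p(-837)/x(534, q) = 493/(405*((-16*(-412)²))) = 493/(405*((-16*169744))) = (493/405)/(-2715904) = (493/405)*(-1/2715904) = -493/1099941120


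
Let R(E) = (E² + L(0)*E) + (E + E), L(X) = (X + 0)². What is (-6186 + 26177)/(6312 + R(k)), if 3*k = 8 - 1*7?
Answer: 179919/56815 ≈ 3.1668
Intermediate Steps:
k = ⅓ (k = (8 - 1*7)/3 = (8 - 7)/3 = (⅓)*1 = ⅓ ≈ 0.33333)
L(X) = X²
R(E) = E² + 2*E (R(E) = (E² + 0²*E) + (E + E) = (E² + 0*E) + 2*E = (E² + 0) + 2*E = E² + 2*E)
(-6186 + 26177)/(6312 + R(k)) = (-6186 + 26177)/(6312 + (2 + ⅓)/3) = 19991/(6312 + (⅓)*(7/3)) = 19991/(6312 + 7/9) = 19991/(56815/9) = 19991*(9/56815) = 179919/56815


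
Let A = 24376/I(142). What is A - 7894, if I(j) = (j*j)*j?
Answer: -2825346387/357911 ≈ -7894.0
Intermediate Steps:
I(j) = j³ (I(j) = j²*j = j³)
A = 3047/357911 (A = 24376/(142³) = 24376/2863288 = 24376*(1/2863288) = 3047/357911 ≈ 0.0085133)
A - 7894 = 3047/357911 - 7894 = -2825346387/357911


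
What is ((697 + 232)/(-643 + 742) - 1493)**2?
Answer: 21573146884/9801 ≈ 2.2011e+6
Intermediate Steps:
((697 + 232)/(-643 + 742) - 1493)**2 = (929/99 - 1493)**2 = (-146878/99)**2 = 21573146884/9801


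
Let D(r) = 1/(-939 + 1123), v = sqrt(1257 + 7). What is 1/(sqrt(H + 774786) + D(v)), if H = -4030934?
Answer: 184/110240146689 - 473984*I*sqrt(16613)/110240146689 ≈ 1.6691e-9 - 0.00055418*I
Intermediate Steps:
v = 4*sqrt(79) (v = sqrt(1264) = 4*sqrt(79) ≈ 35.553)
D(r) = 1/184
1/(sqrt(H + 774786) + D(v)) = 1/(sqrt(-4030934 + 774786) + 1/184) = 1/(sqrt(-3256148) + 1/184) = 1/(14*I*sqrt(16613) + 1/184) = 1/(1/184 + 14*I*sqrt(16613))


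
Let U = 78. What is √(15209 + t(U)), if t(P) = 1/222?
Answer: √749560578/222 ≈ 123.32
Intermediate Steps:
t(P) = 1/222
√(15209 + t(U)) = √(15209 + 1/222) = √(3376399/222) = √749560578/222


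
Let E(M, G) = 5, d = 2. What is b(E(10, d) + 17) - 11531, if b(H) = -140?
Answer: -11671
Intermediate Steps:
b(E(10, d) + 17) - 11531 = -140 - 11531 = -11671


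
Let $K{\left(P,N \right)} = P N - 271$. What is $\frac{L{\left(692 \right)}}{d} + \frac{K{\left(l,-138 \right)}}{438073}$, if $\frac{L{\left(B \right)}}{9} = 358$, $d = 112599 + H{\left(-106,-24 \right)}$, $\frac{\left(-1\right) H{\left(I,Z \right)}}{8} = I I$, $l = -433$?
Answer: $\frac{162493507}{585239759} \approx 0.27765$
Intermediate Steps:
$H{\left(I,Z \right)} = - 8 I^{2}$ ($H{\left(I,Z \right)} = - 8 I I = - 8 I^{2}$)
$K{\left(P,N \right)} = -271 + N P$ ($K{\left(P,N \right)} = N P - 271 = -271 + N P$)
$d = 22711$ ($d = 112599 - 8 \left(-106\right)^{2} = 112599 - 89888 = 22711$)
$L{\left(B \right)} = 3222$ ($L{\left(B \right)} = 9 \cdot 358 = 3222$)
$\frac{L{\left(692 \right)}}{d} + \frac{K{\left(l,-138 \right)}}{438073} = \frac{3222}{22711} + \frac{-271 - -59754}{438073} = 3222 \cdot \frac{1}{22711} + \left(-271 + 59754\right) \frac{1}{438073} = \frac{3222}{22711} + 59483 \cdot \frac{1}{438073} = \frac{3222}{22711} + \frac{3499}{25769} = \frac{162493507}{585239759}$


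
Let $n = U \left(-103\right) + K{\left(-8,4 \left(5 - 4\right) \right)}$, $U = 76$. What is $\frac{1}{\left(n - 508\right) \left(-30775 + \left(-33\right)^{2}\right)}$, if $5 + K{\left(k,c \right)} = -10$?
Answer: $\frac{1}{247907786} \approx 4.0338 \cdot 10^{-9}$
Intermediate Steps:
$K{\left(k,c \right)} = -15$ ($K{\left(k,c \right)} = -5 - 10 = -15$)
$n = -7843$ ($n = 76 \left(-103\right) - 15 = -7828 - 15 = -7843$)
$\frac{1}{\left(n - 508\right) \left(-30775 + \left(-33\right)^{2}\right)} = \frac{1}{\left(-7843 - 508\right) \left(-30775 + \left(-33\right)^{2}\right)} = \frac{1}{\left(-8351\right) \left(-30775 + 1089\right)} = \frac{1}{\left(-8351\right) \left(-29686\right)} = \frac{1}{247907786}$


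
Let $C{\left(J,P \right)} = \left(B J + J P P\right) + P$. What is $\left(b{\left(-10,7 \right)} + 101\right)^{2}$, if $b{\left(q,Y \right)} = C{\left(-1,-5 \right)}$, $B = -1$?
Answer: $5184$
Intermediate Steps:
$C{\left(J,P \right)} = P - J + J P^{2}$ ($C{\left(J,P \right)} = \left(- J + J P P\right) + P = \left(- J + J P^{2}\right) + P = P - J + J P^{2}$)
$b{\left(q,Y \right)} = -29$ ($b{\left(q,Y \right)} = -5 - -1 - \left(-5\right)^{2} = -5 + 1 - 25 = -29$)
$\left(b{\left(-10,7 \right)} + 101\right)^{2} = \left(-29 + 101\right)^{2} = 72^{2} = 5184$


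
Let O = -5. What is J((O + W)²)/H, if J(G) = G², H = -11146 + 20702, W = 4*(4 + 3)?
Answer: 279841/9556 ≈ 29.284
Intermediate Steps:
W = 28 (W = 4*7 = 28)
H = 9556
J((O + W)²)/H = ((-5 + 28)²)²/9556 = (23²)²*(1/9556) = 529²*(1/9556) = 279841*(1/9556) = 279841/9556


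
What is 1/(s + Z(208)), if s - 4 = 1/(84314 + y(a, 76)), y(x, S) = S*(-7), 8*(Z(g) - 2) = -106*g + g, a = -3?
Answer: -83782/228222167 ≈ -0.00036711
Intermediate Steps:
Z(g) = 2 - 105*g/8 (Z(g) = 2 + (-106*g + g)/8 = 2 + (-105*g)/8 = 2 - 105*g/8)
y(x, S) = -7*S
s = 335129/83782 (s = 4 + 1/(84314 - 7*76) = 4 + 1/(84314 - 532) = 4 + 1/83782 = 335129/83782 ≈ 4.0000)
1/(s + Z(208)) = 1/(335129/83782 + (2 - 105/8*208)) = 1/(335129/83782 + (2 - 2730)) = 1/(335129/83782 - 2728) = 1/(-228222167/83782) = -83782/228222167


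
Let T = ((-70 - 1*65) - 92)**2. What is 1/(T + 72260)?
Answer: 1/123789 ≈ 8.0783e-6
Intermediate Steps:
T = 51529 (T = ((-70 - 65) - 92)**2 = (-135 - 92)**2 = (-227)**2 = 51529)
1/(T + 72260) = 1/(51529 + 72260) = 1/123789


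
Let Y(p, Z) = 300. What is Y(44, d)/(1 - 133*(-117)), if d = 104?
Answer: 150/7781 ≈ 0.019278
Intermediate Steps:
Y(44, d)/(1 - 133*(-117)) = 300/(1 - 133*(-117)) = 300/(1 + 15561) = 300/15562 = 300*(1/15562) = 150/7781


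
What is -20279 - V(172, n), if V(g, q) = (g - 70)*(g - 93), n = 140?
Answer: -28337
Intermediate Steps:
V(g, q) = (-93 + g)*(-70 + g) (V(g, q) = (-70 + g)*(-93 + g) = (-93 + g)*(-70 + g))
-20279 - V(172, n) = -20279 - (6510 + 172² - 163*172) = -20279 - (6510 + 29584 - 28036) = -20279 - 1*8058 = -20279 - 8058 = -28337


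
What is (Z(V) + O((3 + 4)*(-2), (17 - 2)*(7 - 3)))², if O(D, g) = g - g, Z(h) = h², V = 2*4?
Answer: 4096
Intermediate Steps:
V = 8
O(D, g) = 0
(Z(V) + O((3 + 4)*(-2), (17 - 2)*(7 - 3)))² = (8² + 0)² = (64 + 0)² = 64² = 4096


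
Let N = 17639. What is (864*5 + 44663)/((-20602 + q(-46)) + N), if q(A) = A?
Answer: -48983/3009 ≈ -16.279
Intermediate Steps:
(864*5 + 44663)/((-20602 + q(-46)) + N) = (864*5 + 44663)/((-20602 - 46) + 17639) = (4320 + 44663)/(-20648 + 17639) = 48983/(-3009) = 48983*(-1/3009) = -48983/3009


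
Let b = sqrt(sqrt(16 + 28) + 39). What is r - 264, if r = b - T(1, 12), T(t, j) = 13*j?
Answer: -420 + sqrt(39 + 2*sqrt(11)) ≈ -413.24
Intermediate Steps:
b = sqrt(39 + 2*sqrt(11)) (b = sqrt(sqrt(44) + 39) = sqrt(2*sqrt(11) + 39) = sqrt(39 + 2*sqrt(11)) ≈ 6.7552)
r = -156 + sqrt(39 + 2*sqrt(11)) (r = sqrt(39 + 2*sqrt(11)) - 13*12 = sqrt(39 + 2*sqrt(11)) - 1*156 = sqrt(39 + 2*sqrt(11)) - 156 = -156 + sqrt(39 + 2*sqrt(11)) ≈ -149.24)
r - 264 = (-156 + sqrt(39 + 2*sqrt(11))) - 264 = -420 + sqrt(39 + 2*sqrt(11))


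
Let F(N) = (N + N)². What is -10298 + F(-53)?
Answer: 938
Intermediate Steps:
F(N) = 4*N² (F(N) = (2*N)² = 4*N²)
-10298 + F(-53) = -10298 + 4*(-53)² = -10298 + 4*2809 = -10298 + 11236 = 938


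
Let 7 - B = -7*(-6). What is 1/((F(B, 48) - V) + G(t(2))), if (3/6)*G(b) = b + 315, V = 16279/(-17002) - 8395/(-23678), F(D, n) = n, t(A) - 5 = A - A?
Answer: 100643339/69303297825 ≈ 0.0014522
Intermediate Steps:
t(A) = 5 (t(A) = 5 + (A - A) = 5 + 0 = 5)
B = -35 (B = 7 - (-7)*(-6) = 7 - 1*42 = 7 - 42 = -35)
V = -60680593/100643339 (V = 16279*(-1/17002) - 8395*(-1/23678) = -16279/17002 + 8395/23678 = -60680593/100643339 ≈ -0.60293)
G(b) = 630 + 2*b (G(b) = 2*(b + 315) = 2*(315 + b) = 630 + 2*b)
1/((F(B, 48) - V) + G(t(2))) = 1/((48 - 1*(-60680593/100643339)) + (630 + 2*5)) = 1/((48 + 60680593/100643339) + (630 + 10)) = 1/(4891560865/100643339 + 640) = 1/(69303297825/100643339) = 100643339/69303297825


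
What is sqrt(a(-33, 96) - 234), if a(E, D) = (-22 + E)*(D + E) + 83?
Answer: 4*I*sqrt(226) ≈ 60.133*I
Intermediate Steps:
a(E, D) = 83 + (-22 + E)*(D + E)
sqrt(a(-33, 96) - 234) = sqrt((83 + (-33)**2 - 22*96 - 22*(-33) + 96*(-33)) - 234) = sqrt((83 + 1089 - 2112 + 726 - 3168) - 234) = sqrt(-3382 - 234) = sqrt(-3616) = 4*I*sqrt(226)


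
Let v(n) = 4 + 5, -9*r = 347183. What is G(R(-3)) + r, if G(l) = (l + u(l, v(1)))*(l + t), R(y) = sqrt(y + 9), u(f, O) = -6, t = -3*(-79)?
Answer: -359927/9 + 231*sqrt(6) ≈ -39426.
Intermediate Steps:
r = -347183/9 (r = -1/9*347183 = -347183/9 ≈ -38576.)
v(n) = 9
t = 237
R(y) = sqrt(9 + y)
G(l) = (-6 + l)*(237 + l) (G(l) = (l - 6)*(l + 237) = (-6 + l)*(237 + l))
G(R(-3)) + r = (-1422 + (sqrt(9 - 3))**2 + 231*sqrt(9 - 3)) - 347183/9 = (-1422 + (sqrt(6))**2 + 231*sqrt(6)) - 347183/9 = (-1422 + 6 + 231*sqrt(6)) - 347183/9 = (-1416 + 231*sqrt(6)) - 347183/9 = -359927/9 + 231*sqrt(6)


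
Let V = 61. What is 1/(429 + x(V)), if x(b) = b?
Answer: 1/490 ≈ 0.0020408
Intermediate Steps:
1/(429 + x(V)) = 1/(429 + 61) = 1/490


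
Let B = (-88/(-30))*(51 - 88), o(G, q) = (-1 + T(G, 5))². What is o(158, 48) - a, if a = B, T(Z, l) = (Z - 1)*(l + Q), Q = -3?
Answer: 1471163/15 ≈ 98078.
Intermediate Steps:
T(Z, l) = (-1 + Z)*(-3 + l) (T(Z, l) = (Z - 1)*(l - 3) = (-1 + Z)*(-3 + l))
o(G, q) = (-3 + 2*G)² (o(G, q) = (-1 + (3 - 1*5 - 3*G + G*5))² = (-1 + (3 - 5 - 3*G + 5*G))² = (-1 + (-2 + 2*G))² = (-3 + 2*G)²)
B = -1628/15 (B = -88*(-1/30)*(-37) = (44/15)*(-37) = -1628/15 ≈ -108.53)
a = -1628/15 ≈ -108.53
o(158, 48) - a = (3 - 2*158)² - 1*(-1628/15) = (3 - 316)² + 1628/15 = (-313)² + 1628/15 = 97969 + 1628/15 = 1471163/15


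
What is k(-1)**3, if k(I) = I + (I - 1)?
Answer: -27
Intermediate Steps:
k(I) = -1 + 2*I (k(I) = I + (-1 + I) = -1 + 2*I)
k(-1)**3 = (-1 + 2*(-1))**3 = (-1 - 2)**3 = (-3)**3 = -27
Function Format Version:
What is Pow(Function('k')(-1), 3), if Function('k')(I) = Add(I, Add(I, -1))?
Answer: -27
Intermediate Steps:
Function('k')(I) = Add(-1, Mul(2, I)) (Function('k')(I) = Add(I, Add(-1, I)) = Add(-1, Mul(2, I)))
Pow(Function('k')(-1), 3) = Pow(Add(-1, Mul(2, -1)), 3) = Pow(Add(-1, -2), 3) = Pow(-3, 3) = -27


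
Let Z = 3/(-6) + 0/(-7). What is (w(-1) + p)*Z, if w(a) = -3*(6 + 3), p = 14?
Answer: 13/2 ≈ 6.5000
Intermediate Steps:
w(a) = -27 (w(a) = -3*9 = -27)
Z = -½ (Z = 3*(-⅙) + 0*(-⅐) = -½ + 0 = -½ ≈ -0.50000)
(w(-1) + p)*Z = (-27 + 14)*(-½) = -13*(-½) = 13/2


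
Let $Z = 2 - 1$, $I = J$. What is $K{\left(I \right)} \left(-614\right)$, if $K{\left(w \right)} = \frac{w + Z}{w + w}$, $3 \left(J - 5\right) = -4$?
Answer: $- \frac{4298}{11} \approx -390.73$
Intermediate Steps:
$J = \frac{11}{3}$ ($J = 5 + \frac{1}{3} \left(-4\right) = 5 - \frac{4}{3} = \frac{11}{3} \approx 3.6667$)
$I = \frac{11}{3} \approx 3.6667$
$Z = 1$ ($Z = 2 - 1 = 1$)
$K{\left(w \right)} = \frac{1 + w}{2 w}$ ($K{\left(w \right)} = \frac{w + 1}{w + w} = \frac{1 + w}{2 w}$)
$K{\left(I \right)} \left(-614\right) = \frac{1 + \frac{11}{3}}{2 \cdot \frac{11}{3}} \left(-614\right) = \frac{1}{2} \cdot \frac{3}{11} \cdot \frac{14}{3} \left(-614\right) = \frac{7}{11} \left(-614\right) = - \frac{4298}{11}$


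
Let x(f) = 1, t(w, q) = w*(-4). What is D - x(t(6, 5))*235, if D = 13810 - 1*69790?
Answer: -56215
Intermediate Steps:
t(w, q) = -4*w
D = -55980 (D = 13810 - 69790 = -55980)
D - x(t(6, 5))*235 = -55980 - 235 = -56215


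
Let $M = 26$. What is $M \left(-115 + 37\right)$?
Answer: $-2028$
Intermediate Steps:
$M \left(-115 + 37\right) = 26 \left(-115 + 37\right) = 26 \left(-78\right) = -2028$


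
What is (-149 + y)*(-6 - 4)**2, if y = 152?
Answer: 300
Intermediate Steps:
(-149 + y)*(-6 - 4)**2 = (-149 + 152)*(-6 - 4)**2 = 3*(-10)**2 = 3*100 = 300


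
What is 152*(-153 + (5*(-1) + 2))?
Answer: -23712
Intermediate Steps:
152*(-153 + (5*(-1) + 2)) = 152*(-153 + (-5 + 2)) = 152*(-153 - 3) = 152*(-156) = -23712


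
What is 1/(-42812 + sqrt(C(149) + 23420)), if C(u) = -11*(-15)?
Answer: -42812/1832843759 - sqrt(23585)/1832843759 ≈ -2.3442e-5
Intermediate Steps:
C(u) = 165
1/(-42812 + sqrt(C(149) + 23420)) = 1/(-42812 + sqrt(165 + 23420)) = 1/(-42812 + sqrt(23585))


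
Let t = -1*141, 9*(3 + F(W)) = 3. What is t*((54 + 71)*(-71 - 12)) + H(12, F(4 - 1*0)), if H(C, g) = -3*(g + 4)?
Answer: 1462871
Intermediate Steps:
F(W) = -8/3 (F(W) = -3 + (⅑)*3 = -3 + ⅓ = -8/3)
H(C, g) = -12 - 3*g (H(C, g) = -3*(4 + g) = -12 - 3*g)
t = -141
t*((54 + 71)*(-71 - 12)) + H(12, F(4 - 1*0)) = -141*(54 + 71)*(-71 - 12) + (-12 - 3*(-8/3)) = -17625*(-83) + (-12 + 8) = -141*(-10375) - 4 = 1462875 - 4 = 1462871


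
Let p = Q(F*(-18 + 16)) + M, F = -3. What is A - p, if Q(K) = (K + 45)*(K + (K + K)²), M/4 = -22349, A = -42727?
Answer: 39019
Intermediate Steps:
M = -89396 (M = 4*(-22349) = -89396)
Q(K) = (45 + K)*(K + 4*K²) (Q(K) = (45 + K)*(K + (2*K)²) = (45 + K)*(K + 4*K²))
p = -81746 (p = (-3*(-18 + 16))*(45 + 4*(-3*(-18 + 16))² + 181*(-3*(-18 + 16))) - 89396 = (-3*(-2))*(45 + 4*(-3*(-2))² + 181*(-3*(-2))) - 89396 = 6*(45 + 4*6² + 181*6) - 89396 = 6*(45 + 4*36 + 1086) - 89396 = 6*(45 + 144 + 1086) - 89396 = 6*1275 - 89396 = 7650 - 89396 = -81746)
A - p = -42727 - 1*(-81746) = -42727 + 81746 = 39019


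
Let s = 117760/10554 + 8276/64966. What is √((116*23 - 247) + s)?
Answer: √71466243995423725107/171412791 ≈ 49.318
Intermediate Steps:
s = 1934435266/171412791 (s = 117760*(1/10554) + 8276*(1/64966) = 58880/5277 + 4138/32483 = 1934435266/171412791 ≈ 11.285)
√((116*23 - 247) + s) = √((116*23 - 247) + 1934435266/171412791) = √((2668 - 247) + 1934435266/171412791) = √(2421 + 1934435266/171412791) = √(416924802277/171412791) = √71466243995423725107/171412791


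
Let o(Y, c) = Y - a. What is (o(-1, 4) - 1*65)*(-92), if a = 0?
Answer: 6072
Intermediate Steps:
o(Y, c) = Y (o(Y, c) = Y - 1*0 = Y + 0 = Y)
(o(-1, 4) - 1*65)*(-92) = (-1 - 1*65)*(-92) = (-1 - 65)*(-92) = -66*(-92) = 6072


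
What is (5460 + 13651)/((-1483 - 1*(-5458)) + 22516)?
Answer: 19111/26491 ≈ 0.72141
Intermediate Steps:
(5460 + 13651)/((-1483 - 1*(-5458)) + 22516) = 19111/((-1483 + 5458) + 22516) = 19111/(3975 + 22516) = 19111/26491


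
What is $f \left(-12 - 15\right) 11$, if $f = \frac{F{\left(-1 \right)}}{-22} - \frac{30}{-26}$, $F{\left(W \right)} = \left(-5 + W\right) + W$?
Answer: $- \frac{11367}{26} \approx -437.19$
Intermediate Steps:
$F{\left(W \right)} = -5 + 2 W$
$f = \frac{421}{286}$ ($f = \frac{-5 + 2 \left(-1\right)}{-22} - \frac{30}{-26} = \left(-5 - 2\right) \left(- \frac{1}{22}\right) - - \frac{15}{13} = \left(-7\right) \left(- \frac{1}{22}\right) + \frac{15}{13} = \frac{7}{22} + \frac{15}{13} = \frac{421}{286} \approx 1.472$)
$f \left(-12 - 15\right) 11 = \frac{421 \left(-12 - 15\right) 11}{286} = \frac{421 \left(\left(-27\right) 11\right)}{286} = \frac{421}{286} \left(-297\right) = - \frac{11367}{26}$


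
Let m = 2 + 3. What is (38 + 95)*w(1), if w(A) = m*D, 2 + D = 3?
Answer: 665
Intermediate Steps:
D = 1 (D = -2 + 3 = 1)
m = 5
w(A) = 5 (w(A) = 5*1 = 5)
(38 + 95)*w(1) = (38 + 95)*5 = 133*5 = 665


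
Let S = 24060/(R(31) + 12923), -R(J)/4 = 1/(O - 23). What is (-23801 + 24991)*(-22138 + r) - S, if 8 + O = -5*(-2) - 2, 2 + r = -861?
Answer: -8135621470650/297233 ≈ -2.7371e+7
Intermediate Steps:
r = -863 (r = -2 - 861 = -863)
O = 0 (O = -8 + (-5*(-2) - 2) = -8 + (10 - 2) = -8 + 8 = 0)
R(J) = 4/23 (R(J) = -4/(0 - 23) = -4/(-23) = -4*(-1/23) = 4/23)
S = 553380/297233 (S = 24060/(4/23 + 12923) = 24060/(297233/23) = 24060*(23/297233) = 553380/297233 ≈ 1.8618)
(-23801 + 24991)*(-22138 + r) - S = (-23801 + 24991)*(-22138 - 863) - 1*553380/297233 = 1190*(-23001) - 553380/297233 = -27371190 - 553380/297233 = -8135621470650/297233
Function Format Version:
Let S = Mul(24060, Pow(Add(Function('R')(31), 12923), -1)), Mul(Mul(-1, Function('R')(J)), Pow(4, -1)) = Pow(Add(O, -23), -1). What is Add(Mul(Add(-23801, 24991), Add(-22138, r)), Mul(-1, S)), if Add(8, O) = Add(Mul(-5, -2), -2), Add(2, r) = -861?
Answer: Rational(-8135621470650, 297233) ≈ -2.7371e+7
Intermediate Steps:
r = -863 (r = Add(-2, -861) = -863)
O = 0 (O = Add(-8, Add(Mul(-5, -2), -2)) = Add(-8, Add(10, -2)) = Add(-8, 8) = 0)
Function('R')(J) = Rational(4, 23) (Function('R')(J) = Mul(-4, Pow(Add(0, -23), -1)) = Mul(-4, Pow(-23, -1)) = Mul(-4, Rational(-1, 23)) = Rational(4, 23))
S = Rational(553380, 297233) (S = Mul(24060, Pow(Add(Rational(4, 23), 12923), -1)) = Mul(24060, Pow(Rational(297233, 23), -1)) = Mul(24060, Rational(23, 297233)) = Rational(553380, 297233) ≈ 1.8618)
Add(Mul(Add(-23801, 24991), Add(-22138, r)), Mul(-1, S)) = Add(Mul(Add(-23801, 24991), Add(-22138, -863)), Mul(-1, Rational(553380, 297233))) = Add(Mul(1190, -23001), Rational(-553380, 297233)) = Add(-27371190, Rational(-553380, 297233)) = Rational(-8135621470650, 297233)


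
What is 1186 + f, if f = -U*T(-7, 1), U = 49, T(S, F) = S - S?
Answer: 1186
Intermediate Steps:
T(S, F) = 0
f = 0 (f = -49*0 = -1*0 = 0)
1186 + f = 1186 + 0 = 1186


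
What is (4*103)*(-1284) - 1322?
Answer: -530330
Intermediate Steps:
(4*103)*(-1284) - 1322 = 412*(-1284) - 1322 = -529008 - 1322 = -530330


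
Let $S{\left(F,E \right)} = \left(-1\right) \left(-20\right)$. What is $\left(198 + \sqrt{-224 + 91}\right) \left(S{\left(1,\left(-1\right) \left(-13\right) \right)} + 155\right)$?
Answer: $34650 + 175 i \sqrt{133} \approx 34650.0 + 2018.2 i$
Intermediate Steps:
$S{\left(F,E \right)} = 20$
$\left(198 + \sqrt{-224 + 91}\right) \left(S{\left(1,\left(-1\right) \left(-13\right) \right)} + 155\right) = \left(198 + \sqrt{-224 + 91}\right) \left(20 + 155\right) = \left(198 + \sqrt{-133}\right) 175 = \left(198 + i \sqrt{133}\right) 175 = 34650 + 175 i \sqrt{133}$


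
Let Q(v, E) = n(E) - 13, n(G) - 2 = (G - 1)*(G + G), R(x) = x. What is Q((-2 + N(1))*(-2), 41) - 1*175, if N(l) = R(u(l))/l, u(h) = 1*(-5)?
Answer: 3094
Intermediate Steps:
u(h) = -5
n(G) = 2 + 2*G*(-1 + G) (n(G) = 2 + (G - 1)*(G + G) = 2 + (-1 + G)*(2*G) = 2 + 2*G*(-1 + G))
N(l) = -5/l
Q(v, E) = -11 - 2*E + 2*E² (Q(v, E) = (2 - 2*E + 2*E²) - 13 = -11 - 2*E + 2*E²)
Q((-2 + N(1))*(-2), 41) - 1*175 = (-11 - 2*41 + 2*41²) - 1*175 = (-11 - 82 + 2*1681) - 175 = (-11 - 82 + 3362) - 175 = 3269 - 175 = 3094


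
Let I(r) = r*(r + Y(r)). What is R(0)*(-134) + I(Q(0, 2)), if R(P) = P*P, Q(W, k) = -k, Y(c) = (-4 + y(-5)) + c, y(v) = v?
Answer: 26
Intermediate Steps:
Y(c) = -9 + c (Y(c) = (-4 - 5) + c = -9 + c)
R(P) = P**2
I(r) = r*(-9 + 2*r) (I(r) = r*(r + (-9 + r)) = r*(-9 + 2*r))
R(0)*(-134) + I(Q(0, 2)) = 0**2*(-134) + (-1*2)*(-9 + 2*(-1*2)) = 0*(-134) - 2*(-9 + 2*(-2)) = 0 - 2*(-9 - 4) = 0 - 2*(-13) = 0 + 26 = 26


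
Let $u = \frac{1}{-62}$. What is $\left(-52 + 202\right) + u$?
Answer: $\frac{9299}{62} \approx 149.98$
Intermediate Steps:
$u = - \frac{1}{62} \approx -0.016129$
$\left(-52 + 202\right) + u = \left(-52 + 202\right) - \frac{1}{62} = 150 - \frac{1}{62} = \frac{9299}{62}$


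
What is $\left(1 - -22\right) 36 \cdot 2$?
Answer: $1656$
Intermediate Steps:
$\left(1 - -22\right) 36 \cdot 2 = \left(1 + 22\right) 36 \cdot 2 = 23 \cdot 36 \cdot 2 = 828 \cdot 2 = 1656$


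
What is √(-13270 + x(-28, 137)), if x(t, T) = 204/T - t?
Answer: 15*I*√1104494/137 ≈ 115.07*I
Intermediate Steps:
x(t, T) = -t + 204/T
√(-13270 + x(-28, 137)) = √(-13270 + (-1*(-28) + 204/137)) = √(-13270 + (28 + 204*(1/137))) = √(-13270 + (28 + 204/137)) = √(-13270 + 4040/137) = √(-1813950/137) = 15*I*√1104494/137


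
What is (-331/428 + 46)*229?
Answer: 4432753/428 ≈ 10357.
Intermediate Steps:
(-331/428 + 46)*229 = (19357/428)*229 = 4432753/428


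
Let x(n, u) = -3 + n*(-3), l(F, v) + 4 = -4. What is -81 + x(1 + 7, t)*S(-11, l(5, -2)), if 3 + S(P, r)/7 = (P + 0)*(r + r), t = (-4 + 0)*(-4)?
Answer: -32778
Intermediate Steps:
l(F, v) = -8 (l(F, v) = -4 - 4 = -8)
t = 16 (t = -4*(-4) = 16)
x(n, u) = -3 - 3*n
S(P, r) = -21 + 14*P*r (S(P, r) = -21 + 7*((P + 0)*(r + r)) = -21 + 7*(P*(2*r)) = -21 + 7*(2*P*r) = -21 + 14*P*r)
-81 + x(1 + 7, t)*S(-11, l(5, -2)) = -81 + (-3 - 3*(1 + 7))*(-21 + 14*(-11)*(-8)) = -81 + (-3 - 3*8)*(-21 + 1232) = -81 + (-3 - 24)*1211 = -81 - 27*1211 = -81 - 32697 = -32778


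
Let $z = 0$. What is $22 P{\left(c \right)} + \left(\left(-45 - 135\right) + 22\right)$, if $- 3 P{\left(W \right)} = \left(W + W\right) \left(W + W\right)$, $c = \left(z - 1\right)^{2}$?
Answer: $- \frac{562}{3} \approx -187.33$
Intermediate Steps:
$c = 1$ ($c = \left(0 - 1\right)^{2} = \left(-1\right)^{2} = 1$)
$P{\left(W \right)} = - \frac{4 W^{2}}{3}$ ($P{\left(W \right)} = - \frac{\left(W + W\right) \left(W + W\right)}{3} = - \frac{2 W 2 W}{3} = - \frac{4 W^{2}}{3}$)
$22 P{\left(c \right)} + \left(\left(-45 - 135\right) + 22\right) = 22 \left(- \frac{4 \cdot 1^{2}}{3}\right) + \left(\left(-45 - 135\right) + 22\right) = 22 \left(\left(- \frac{4}{3}\right) 1\right) + \left(-180 + 22\right) = 22 \left(- \frac{4}{3}\right) - 158 = - \frac{88}{3} - 158 = - \frac{562}{3}$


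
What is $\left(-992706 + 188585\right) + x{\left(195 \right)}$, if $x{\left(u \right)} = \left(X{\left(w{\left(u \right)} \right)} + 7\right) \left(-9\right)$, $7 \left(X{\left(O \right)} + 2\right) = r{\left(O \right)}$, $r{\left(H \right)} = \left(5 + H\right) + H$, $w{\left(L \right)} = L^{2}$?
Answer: $-901951$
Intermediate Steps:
$r{\left(H \right)} = 5 + 2 H$
$X{\left(O \right)} = - \frac{9}{7} + \frac{2 O}{7}$ ($X{\left(O \right)} = -2 + \frac{5 + 2 O}{7} = -2 + \left(\frac{5}{7} + \frac{2 O}{7}\right) = - \frac{9}{7} + \frac{2 O}{7}$)
$x{\left(u \right)} = - \frac{360}{7} - \frac{18 u^{2}}{7}$ ($x{\left(u \right)} = \left(\left(- \frac{9}{7} + \frac{2 u^{2}}{7}\right) + 7\right) \left(-9\right) = \left(\frac{40}{7} + \frac{2 u^{2}}{7}\right) \left(-9\right) = - \frac{360}{7} - \frac{18 u^{2}}{7}$)
$\left(-992706 + 188585\right) + x{\left(195 \right)} = \left(-992706 + 188585\right) - \left(\frac{360}{7} + \frac{18 \cdot 195^{2}}{7}\right) = -804121 - 97830 = -901951$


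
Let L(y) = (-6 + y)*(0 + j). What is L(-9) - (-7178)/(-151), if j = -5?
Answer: 4147/151 ≈ 27.464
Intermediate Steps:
L(y) = 30 - 5*y (L(y) = (-6 + y)*(0 - 5) = (-6 + y)*(-5) = 30 - 5*y)
L(-9) - (-7178)/(-151) = (30 - 5*(-9)) - (-7178)/(-151) = (30 + 45) - (-7178)*(-1)/151 = 75 - 97*74/151 = 75 - 7178/151 = 4147/151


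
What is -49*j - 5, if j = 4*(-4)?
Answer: 779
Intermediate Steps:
j = -16
-49*j - 5 = -49*(-16) - 5 = -7*(-112) - 5 = 784 - 5 = 779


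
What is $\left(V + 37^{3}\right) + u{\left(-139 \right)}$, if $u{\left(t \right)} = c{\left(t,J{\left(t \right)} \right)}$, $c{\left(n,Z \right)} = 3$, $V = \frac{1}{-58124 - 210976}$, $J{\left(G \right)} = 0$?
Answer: $\frac{13631529599}{269100} \approx 50656.0$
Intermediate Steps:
$V = - \frac{1}{269100}$ ($V = \frac{1}{-269100} = - \frac{1}{269100} \approx -3.7161 \cdot 10^{-6}$)
$u{\left(t \right)} = 3$
$\left(V + 37^{3}\right) + u{\left(-139 \right)} = \left(- \frac{1}{269100} + 37^{3}\right) + 3 = \left(- \frac{1}{269100} + 50653\right) + 3 = \frac{13630722299}{269100} + 3 = \frac{13631529599}{269100}$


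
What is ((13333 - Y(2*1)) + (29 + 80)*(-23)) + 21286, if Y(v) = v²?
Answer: 32108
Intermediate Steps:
((13333 - Y(2*1)) + (29 + 80)*(-23)) + 21286 = ((13333 - (2*1)²) + (29 + 80)*(-23)) + 21286 = ((13333 - 1*2²) + 109*(-23)) + 21286 = ((13333 - 1*4) - 2507) + 21286 = ((13333 - 4) - 2507) + 21286 = (13329 - 2507) + 21286 = 10822 + 21286 = 32108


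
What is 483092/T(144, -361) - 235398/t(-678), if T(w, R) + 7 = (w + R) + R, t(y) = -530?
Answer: -11833093/31005 ≈ -381.65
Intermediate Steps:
T(w, R) = -7 + w + 2*R (T(w, R) = -7 + ((w + R) + R) = -7 + ((R + w) + R) = -7 + (w + 2*R) = -7 + w + 2*R)
483092/T(144, -361) - 235398/t(-678) = 483092/(-7 + 144 + 2*(-361)) - 235398/(-530) = 483092/(-7 + 144 - 722) - 235398*(-1/530) = 483092/(-585) + 117699/265 = 483092*(-1/585) + 117699/265 = -483092/585 + 117699/265 = -11833093/31005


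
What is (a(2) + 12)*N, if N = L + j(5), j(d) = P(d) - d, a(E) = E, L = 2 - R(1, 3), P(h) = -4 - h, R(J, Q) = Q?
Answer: -210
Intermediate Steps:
L = -1 (L = 2 - 1*3 = 2 - 3 = -1)
j(d) = -4 - 2*d (j(d) = (-4 - d) - d = -4 - 2*d)
N = -15 (N = -1 + (-4 - 2*5) = -1 + (-4 - 10) = -1 - 14 = -15)
(a(2) + 12)*N = (2 + 12)*(-15) = 14*(-15) = -210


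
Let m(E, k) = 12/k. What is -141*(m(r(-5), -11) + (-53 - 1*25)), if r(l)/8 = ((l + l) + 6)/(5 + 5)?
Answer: 122670/11 ≈ 11152.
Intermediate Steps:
r(l) = 24/5 + 8*l/5 (r(l) = 8*(((l + l) + 6)/(5 + 5)) = 8*((2*l + 6)/10) = 8*((6 + 2*l)*(1/10)) = 8*(3/5 + l/5) = 24/5 + 8*l/5)
-141*(m(r(-5), -11) + (-53 - 1*25)) = -141*(12/(-11) + (-53 - 1*25)) = -141*(12*(-1/11) + (-53 - 25)) = -141*(-12/11 - 78) = -141*(-870/11) = 122670/11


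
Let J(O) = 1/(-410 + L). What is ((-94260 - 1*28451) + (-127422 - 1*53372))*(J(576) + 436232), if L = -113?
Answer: -69244463919175/523 ≈ -1.3240e+11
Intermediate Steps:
J(O) = -1/523 (J(O) = 1/(-410 - 113) = 1/(-523) = -1/523)
((-94260 - 1*28451) + (-127422 - 1*53372))*(J(576) + 436232) = ((-94260 - 1*28451) + (-127422 - 1*53372))*(-1/523 + 436232) = ((-94260 - 28451) + (-127422 - 53372))*(228149335/523) = (-122711 - 180794)*(228149335/523) = -303505*228149335/523 = -69244463919175/523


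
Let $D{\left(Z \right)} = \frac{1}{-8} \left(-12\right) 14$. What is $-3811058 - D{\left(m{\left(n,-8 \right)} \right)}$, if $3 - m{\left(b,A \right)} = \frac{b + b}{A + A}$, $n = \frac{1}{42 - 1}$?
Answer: $-3811079$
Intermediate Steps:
$n = \frac{1}{41} \approx 0.02439$
$m{\left(b,A \right)} = 3 - \frac{b}{A}$ ($m{\left(b,A \right)} = 3 - \frac{b + b}{A + A} = 3 - \frac{2 b}{2 A} = 3 - 2 b \frac{1}{2 A} = 3 - \frac{b}{A}$)
$D{\left(Z \right)} = 21$ ($D{\left(Z \right)} = \left(- \frac{1}{8}\right) \left(-12\right) 14 = \frac{3}{2} \cdot 14 = 21$)
$-3811058 - D{\left(m{\left(n,-8 \right)} \right)} = -3811058 - 21 = -3811079$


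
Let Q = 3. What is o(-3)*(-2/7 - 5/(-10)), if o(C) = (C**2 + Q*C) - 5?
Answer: -15/14 ≈ -1.0714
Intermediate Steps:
o(C) = -5 + C**2 + 3*C (o(C) = (C**2 + 3*C) - 5 = -5 + C**2 + 3*C)
o(-3)*(-2/7 - 5/(-10)) = (-5 + (-3)**2 + 3*(-3))*(-2/7 - 5/(-10)) = (-5 + 9 - 9)*(-2*1/7 - 5*(-1/10)) = -5*(-2/7 + 1/2) = -5*3/14 = -15/14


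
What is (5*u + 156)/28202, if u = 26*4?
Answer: 338/14101 ≈ 0.023970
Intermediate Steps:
u = 104
(5*u + 156)/28202 = (5*104 + 156)/28202 = (520 + 156)*(1/28202) = 676*(1/28202) = 338/14101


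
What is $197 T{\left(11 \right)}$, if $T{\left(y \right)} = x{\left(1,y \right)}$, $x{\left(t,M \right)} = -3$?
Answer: $-591$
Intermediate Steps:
$T{\left(y \right)} = -3$
$197 T{\left(11 \right)} = 197 \left(-3\right) = -591$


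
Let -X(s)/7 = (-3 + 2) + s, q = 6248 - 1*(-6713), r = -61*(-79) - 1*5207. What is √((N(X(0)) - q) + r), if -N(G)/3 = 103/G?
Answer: 2*I*√164066/7 ≈ 115.73*I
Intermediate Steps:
r = -388 (r = 4819 - 5207 = -388)
q = 12961 (q = 6248 + 6713 = 12961)
X(s) = 7 - 7*s (X(s) = -7*((-3 + 2) + s) = -7*(-1 + s) = 7 - 7*s)
N(G) = -309/G
√((N(X(0)) - q) + r) = √((-309/(7 - 7*0) - 1*12961) - 388) = √((-309/(7 + 0) - 12961) - 388) = √((-309/7 - 12961) - 388) = √(-91036/7 - 388) = √(-93752/7) = 2*I*√164066/7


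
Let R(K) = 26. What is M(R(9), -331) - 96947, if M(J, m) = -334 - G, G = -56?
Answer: -97225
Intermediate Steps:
M(J, m) = -278 (M(J, m) = -334 - 1*(-56) = -334 + 56 = -278)
M(R(9), -331) - 96947 = -278 - 96947 = -97225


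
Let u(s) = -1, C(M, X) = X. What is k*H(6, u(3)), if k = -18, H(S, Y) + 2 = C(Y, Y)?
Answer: 54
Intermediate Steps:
H(S, Y) = -2 + Y
k*H(6, u(3)) = -18*(-2 - 1) = -18*(-3) = 54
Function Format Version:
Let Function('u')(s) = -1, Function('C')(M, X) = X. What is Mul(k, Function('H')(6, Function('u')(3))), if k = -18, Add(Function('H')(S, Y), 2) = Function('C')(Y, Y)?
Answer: 54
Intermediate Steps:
Function('H')(S, Y) = Add(-2, Y)
Mul(k, Function('H')(6, Function('u')(3))) = Mul(-18, Add(-2, -1)) = Mul(-18, -3) = 54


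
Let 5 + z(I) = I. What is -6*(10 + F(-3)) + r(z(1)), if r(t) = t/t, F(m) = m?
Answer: -41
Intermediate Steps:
z(I) = -5 + I
r(t) = 1
-6*(10 + F(-3)) + r(z(1)) = -6*(10 - 3) + 1 = -6*7 + 1 = -42 + 1 = -41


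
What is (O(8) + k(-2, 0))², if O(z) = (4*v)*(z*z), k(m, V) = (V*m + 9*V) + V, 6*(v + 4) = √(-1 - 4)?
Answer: 9355264/9 - 262144*I*√5/3 ≈ 1.0395e+6 - 1.9539e+5*I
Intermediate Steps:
v = -4 + I*√5/6 (v = -4 + √(-1 - 4)/6 = -4 + √(-5)/6 = -4 + (I*√5)/6 = -4 + I*√5/6 ≈ -4.0 + 0.37268*I)
k(m, V) = 10*V + V*m (k(m, V) = (9*V + V*m) + V = 10*V + V*m)
O(z) = z²*(-16 + 2*I*√5/3) (O(z) = (4*(-4 + I*√5/6))*(z*z) = (-16 + 2*I*√5/3)*z² = z²*(-16 + 2*I*√5/3))
(O(8) + k(-2, 0))² = ((⅔)*8²*(-24 + I*√5) + 0*(10 - 2))² = ((⅔)*64*(-24 + I*√5) + 0*8)² = ((-1024 + 128*I*√5/3) + 0)² = (-1024 + 128*I*√5/3)²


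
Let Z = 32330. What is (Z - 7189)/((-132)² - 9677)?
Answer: 25141/7747 ≈ 3.2453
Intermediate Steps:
(Z - 7189)/((-132)² - 9677) = (32330 - 7189)/((-132)² - 9677) = 25141/(17424 - 9677) = 25141/7747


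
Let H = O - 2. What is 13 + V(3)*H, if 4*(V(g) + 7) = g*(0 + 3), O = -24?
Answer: 273/2 ≈ 136.50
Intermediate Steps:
H = -26 (H = -24 - 2 = -26)
V(g) = -7 + 3*g/4 (V(g) = -7 + (g*(0 + 3))/4 = -7 + (g*3)/4 = -7 + (3*g)/4 = -7 + 3*g/4)
13 + V(3)*H = 13 + (-7 + (¾)*3)*(-26) = 13 + (-7 + 9/4)*(-26) = 13 - 19/4*(-26) = 13 + 247/2 = 273/2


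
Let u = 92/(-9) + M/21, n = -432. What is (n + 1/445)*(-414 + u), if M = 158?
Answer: 5046658228/28035 ≈ 1.8001e+5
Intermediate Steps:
u = -170/63 (u = 92/(-9) + 158/21 = 92*(-1/9) + 158*(1/21) = -92/9 + 158/21 = -170/63 ≈ -2.6984)
(n + 1/445)*(-414 + u) = (-432 + 1/445)*(-414 - 170/63) = (-432 + 1/445)*(-26252/63) = -192239/445*(-26252/63) = 5046658228/28035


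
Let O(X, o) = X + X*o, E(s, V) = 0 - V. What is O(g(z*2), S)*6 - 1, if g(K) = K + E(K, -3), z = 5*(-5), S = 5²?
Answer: -7333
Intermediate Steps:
S = 25
E(s, V) = -V
z = -25
g(K) = 3 + K (g(K) = K - 1*(-3) = K + 3 = 3 + K)
O(g(z*2), S)*6 - 1 = ((3 - 25*2)*(1 + 25))*6 - 1 = ((3 - 50)*26)*6 - 1 = -47*26*6 - 1 = -1222*6 - 1 = -7332 - 1 = -7333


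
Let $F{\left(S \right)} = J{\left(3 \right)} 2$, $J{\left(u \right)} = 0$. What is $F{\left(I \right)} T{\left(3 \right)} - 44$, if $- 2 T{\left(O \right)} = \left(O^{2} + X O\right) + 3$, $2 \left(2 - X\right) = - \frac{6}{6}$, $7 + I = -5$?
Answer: $-44$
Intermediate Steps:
$I = -12$ ($I = -7 - 5 = -12$)
$X = \frac{5}{2}$ ($X = 2 - \frac{\left(-6\right) \frac{1}{6}}{2} = 2 - - \frac{1}{2} = 2 + \frac{1}{2} = \frac{5}{2} \approx 2.5$)
$T{\left(O \right)} = - \frac{3}{2} - \frac{5 O}{4} - \frac{O^{2}}{2}$ ($T{\left(O \right)} = - \frac{\left(O^{2} + \frac{5 O}{2}\right) + 3}{2} = - \frac{3 + O^{2} + \frac{5 O}{2}}{2} = - \frac{3}{2} - \frac{5 O}{4} - \frac{O^{2}}{2}$)
$F{\left(S \right)} = 0$ ($F{\left(S \right)} = 0 \cdot 2 = 0$)
$F{\left(I \right)} T{\left(3 \right)} - 44 = 0 \left(- \frac{3}{2} - \frac{15}{4} - \frac{3^{2}}{2}\right) - 44 = 0 \left(- \frac{3}{2} - \frac{15}{4} - \frac{9}{2}\right) - 44 = 0 \left(- \frac{39}{4}\right) - 44 = 0 - 44 = -44$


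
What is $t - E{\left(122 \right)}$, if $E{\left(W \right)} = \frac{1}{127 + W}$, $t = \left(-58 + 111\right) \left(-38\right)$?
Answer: $- \frac{501487}{249} \approx -2014.0$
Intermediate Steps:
$t = -2014$ ($t = 53 \left(-38\right) = -2014$)
$t - E{\left(122 \right)} = -2014 - \frac{1}{127 + 122} = -2014 - \frac{1}{249} = - \frac{501487}{249}$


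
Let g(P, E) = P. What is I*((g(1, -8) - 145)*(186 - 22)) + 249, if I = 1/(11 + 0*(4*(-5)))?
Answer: -20877/11 ≈ -1897.9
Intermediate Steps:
I = 1/11 (I = 1/(11 + 0*(-20)) = 1/(11 + 0) = 1/11 ≈ 0.090909)
I*((g(1, -8) - 145)*(186 - 22)) + 249 = ((1 - 145)*(186 - 22))/11 + 249 = (-144*164)/11 + 249 = (1/11)*(-23616) + 249 = -23616/11 + 249 = -20877/11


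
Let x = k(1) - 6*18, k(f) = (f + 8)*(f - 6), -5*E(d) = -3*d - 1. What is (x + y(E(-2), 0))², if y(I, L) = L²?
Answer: 23409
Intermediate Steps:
E(d) = ⅕ + 3*d/5 (E(d) = -(-3*d - 1)/5 = -(-1 - 3*d)/5 = ⅕ + 3*d/5)
k(f) = (-6 + f)*(8 + f) (k(f) = (8 + f)*(-6 + f) = (-6 + f)*(8 + f))
x = -153 (x = (-48 + 1² + 2*1) - 6*18 = (-48 + 1 + 2) - 1*108 = -45 - 108 = -153)
(x + y(E(-2), 0))² = (-153 + 0²)² = (-153 + 0)² = (-153)² = 23409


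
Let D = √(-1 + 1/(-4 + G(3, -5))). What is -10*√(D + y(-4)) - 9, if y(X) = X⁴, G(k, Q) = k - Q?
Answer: -9 - 5*√(1024 + 2*I*√3) ≈ -169.0 - 0.27063*I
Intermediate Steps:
D = I*√3/2 (D = √(-1 + 1/(-4 + (3 - 1*(-5)))) = √(-1 + 1/(-4 + (3 + 5))) = √(-1 + 1/(-4 + 8)) = √(-1 + 1/4) = √(-1 + ¼) = √(-¾) = I*√3/2 ≈ 0.86602*I)
-10*√(D + y(-4)) - 9 = -10*√(I*√3/2 + (-4)⁴) - 9 = -10*√(I*√3/2 + 256) - 9 = -10*√(256 + I*√3/2) - 9 = -9 - 10*√(256 + I*√3/2)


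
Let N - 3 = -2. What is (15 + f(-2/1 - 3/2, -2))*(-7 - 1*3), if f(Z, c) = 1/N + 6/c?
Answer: -130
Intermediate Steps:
N = 1 (N = 3 - 2 = 1)
f(Z, c) = 1 + 6/c (f(Z, c) = 1/1 + 6/c = 1 + 6/c)
(15 + f(-2/1 - 3/2, -2))*(-7 - 1*3) = (15 + (6 - 2)/(-2))*(-7 - 1*3) = (15 - 1/2*4)*(-7 - 3) = (15 - 2)*(-10) = 13*(-10) = -130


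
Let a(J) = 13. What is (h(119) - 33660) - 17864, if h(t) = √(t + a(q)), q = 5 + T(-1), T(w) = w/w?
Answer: -51524 + 2*√33 ≈ -51513.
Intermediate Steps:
T(w) = 1
q = 6 (q = 5 + 1 = 6)
h(t) = √(13 + t) (h(t) = √(t + 13) = √(13 + t))
(h(119) - 33660) - 17864 = (√(13 + 119) - 33660) - 17864 = (√132 - 33660) - 17864 = (2*√33 - 33660) - 17864 = (-33660 + 2*√33) - 17864 = -51524 + 2*√33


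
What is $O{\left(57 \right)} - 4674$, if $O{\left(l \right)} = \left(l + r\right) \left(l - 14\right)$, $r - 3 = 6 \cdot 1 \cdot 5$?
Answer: $-804$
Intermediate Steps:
$r = 33$ ($r = 3 + 6 \cdot 1 \cdot 5 = 3 + 6 \cdot 5 = 3 + 30 = 33$)
$O{\left(l \right)} = \left(-14 + l\right) \left(33 + l\right)$ ($O{\left(l \right)} = \left(l + 33\right) \left(l - 14\right) = \left(33 + l\right) \left(-14 + l\right) = \left(-14 + l\right) \left(33 + l\right)$)
$O{\left(57 \right)} - 4674 = \left(-462 + 57^{2} + 19 \cdot 57\right) - 4674 = \left(-462 + 3249 + 1083\right) - 4674 = 3870 - 4674 = -804$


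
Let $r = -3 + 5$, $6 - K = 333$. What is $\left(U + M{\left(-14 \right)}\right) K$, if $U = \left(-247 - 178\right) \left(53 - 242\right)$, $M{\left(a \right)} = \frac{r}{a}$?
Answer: $- \frac{183863598}{7} \approx -2.6266 \cdot 10^{7}$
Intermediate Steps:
$K = -327$ ($K = 6 - 333 = -327$)
$r = 2$
$M{\left(a \right)} = \frac{2}{a}$
$U = 80325$ ($U = \left(-425\right) \left(-189\right) = 80325$)
$\left(U + M{\left(-14 \right)}\right) K = \left(80325 + \frac{2}{-14}\right) \left(-327\right) = \left(80325 + 2 \left(- \frac{1}{14}\right)\right) \left(-327\right) = \left(80325 - \frac{1}{7}\right) \left(-327\right) = \frac{562274}{7} \left(-327\right) = - \frac{183863598}{7}$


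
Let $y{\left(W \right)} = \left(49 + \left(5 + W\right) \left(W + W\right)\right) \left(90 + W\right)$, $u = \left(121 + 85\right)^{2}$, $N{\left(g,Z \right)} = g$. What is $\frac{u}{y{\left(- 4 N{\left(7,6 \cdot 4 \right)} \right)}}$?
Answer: $\frac{21218}{41447} \approx 0.51193$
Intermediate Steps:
$u = 42436$ ($u = 206^{2} = 42436$)
$y{\left(W \right)} = \left(49 + 2 W \left(5 + W\right)\right) \left(90 + W\right)$ ($y{\left(W \right)} = \left(49 + \left(5 + W\right) 2 W\right) \left(90 + W\right) = \left(49 + 2 W \left(5 + W\right)\right) \left(90 + W\right)$)
$\frac{u}{y{\left(- 4 N{\left(7,6 \cdot 4 \right)} \right)}} = \frac{42436}{4410 + 2 \left(\left(-4\right) 7\right)^{3} + 190 \left(\left(-4\right) 7\right)^{2} + 949 \left(\left(-4\right) 7\right)} = \frac{42436}{4410 + 2 \left(-28\right)^{3} + 190 \left(-28\right)^{2} + 949 \left(-28\right)} = \frac{42436}{4410 + 2 \left(-21952\right) + 190 \cdot 784 - 26572} = \frac{42436}{4410 - 43904 + 148960 - 26572} = \frac{42436}{82894} = 42436 \cdot \frac{1}{82894} = \frac{21218}{41447}$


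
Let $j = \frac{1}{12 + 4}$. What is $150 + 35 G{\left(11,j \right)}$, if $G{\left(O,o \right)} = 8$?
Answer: $430$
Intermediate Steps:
$j = \frac{1}{16} \approx 0.0625$
$150 + 35 G{\left(11,j \right)} = 150 + 35 \cdot 8 = 150 + 280 = 430$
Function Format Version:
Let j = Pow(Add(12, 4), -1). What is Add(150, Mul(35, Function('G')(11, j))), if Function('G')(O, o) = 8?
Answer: 430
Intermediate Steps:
j = Rational(1, 16) (j = Pow(16, -1) = Rational(1, 16) ≈ 0.062500)
Add(150, Mul(35, Function('G')(11, j))) = Add(150, Mul(35, 8)) = Add(150, 280) = 430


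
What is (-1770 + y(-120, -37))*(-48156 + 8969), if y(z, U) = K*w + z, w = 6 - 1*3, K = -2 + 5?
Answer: 73710747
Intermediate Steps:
K = 3
w = 3 (w = 6 - 3 = 3)
y(z, U) = 9 + z (y(z, U) = 3*3 + z = 9 + z)
(-1770 + y(-120, -37))*(-48156 + 8969) = (-1770 + (9 - 120))*(-48156 + 8969) = (-1770 - 111)*(-39187) = -1881*(-39187) = 73710747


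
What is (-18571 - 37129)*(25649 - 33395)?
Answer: 431452200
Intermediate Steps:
(-18571 - 37129)*(25649 - 33395) = -55700*(-7746) = 431452200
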